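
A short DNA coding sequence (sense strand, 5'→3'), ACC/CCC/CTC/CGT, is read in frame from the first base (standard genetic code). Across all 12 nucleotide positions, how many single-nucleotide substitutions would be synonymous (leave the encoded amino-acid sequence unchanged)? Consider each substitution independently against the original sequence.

Codon 1 (ACC, Thr): 3 synonymous substitutions.
Codon 2 (CCC, Pro): 3 synonymous substitutions.
Codon 3 (CTC, Leu): 3 synonymous substitutions.
Codon 4 (CGT, Arg): 3 synonymous substitutions.
Total: 3 + 3 + 3 + 3 = 12.

12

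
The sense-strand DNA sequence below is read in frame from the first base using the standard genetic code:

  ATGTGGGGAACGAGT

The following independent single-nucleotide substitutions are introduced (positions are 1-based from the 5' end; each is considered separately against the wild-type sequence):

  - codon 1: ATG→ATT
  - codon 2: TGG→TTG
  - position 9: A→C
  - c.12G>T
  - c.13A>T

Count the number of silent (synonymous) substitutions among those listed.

2

Codon 1: ATG (Met) → ATT (Ile) — missense.
Codon 2: TGG (Trp) → TTG (Leu) — missense.
Codon 3: GGA (Gly) → GGC (Gly) — synonymous.
Codon 4: ACG (Thr) → ACT (Thr) — synonymous.
Codon 5: AGT (Ser) → TGT (Cys) — missense.
Synonymous: 2 of 5.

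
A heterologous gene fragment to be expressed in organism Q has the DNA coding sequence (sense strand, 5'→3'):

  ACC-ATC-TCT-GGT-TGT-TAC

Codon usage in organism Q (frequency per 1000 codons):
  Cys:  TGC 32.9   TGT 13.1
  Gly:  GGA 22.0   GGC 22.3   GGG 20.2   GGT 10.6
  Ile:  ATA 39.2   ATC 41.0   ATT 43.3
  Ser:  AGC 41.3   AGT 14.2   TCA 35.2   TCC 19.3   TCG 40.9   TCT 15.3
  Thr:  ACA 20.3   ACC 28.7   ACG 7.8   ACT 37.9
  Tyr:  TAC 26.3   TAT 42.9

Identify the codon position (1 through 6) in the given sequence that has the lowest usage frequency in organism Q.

Codon 1 ACC (Thr): 28.7 per 1000.
Codon 2 ATC (Ile): 41.0 per 1000.
Codon 3 TCT (Ser): 15.3 per 1000.
Codon 4 GGT (Gly): 10.6 per 1000.
Codon 5 TGT (Cys): 13.1 per 1000.
Codon 6 TAC (Tyr): 26.3 per 1000.
Lowest frequency is 10.6 at codon 4.

4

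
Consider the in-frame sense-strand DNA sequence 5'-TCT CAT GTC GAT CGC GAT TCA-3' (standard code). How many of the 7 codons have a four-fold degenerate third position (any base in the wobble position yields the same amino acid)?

Codon 1 TCT (Ser): third position 4-fold.
Codon 2 CAT (His): third position 2-fold.
Codon 3 GTC (Val): third position 4-fold.
Codon 4 GAT (Asp): third position 2-fold.
Codon 5 CGC (Arg): third position 4-fold.
Codon 6 GAT (Asp): third position 2-fold.
Codon 7 TCA (Ser): third position 4-fold.
Four-fold degenerate third positions: 4.

4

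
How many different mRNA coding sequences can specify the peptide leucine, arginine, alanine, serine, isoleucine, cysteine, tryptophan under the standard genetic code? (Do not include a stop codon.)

5184

Leu: 6 codons.
Arg: 6 codons.
Ala: 4 codons.
Ser: 6 codons.
Ile: 3 codons.
Cys: 2 codons.
Trp: 1 codon.
6 × 6 × 4 × 6 × 3 × 2 × 1 = 5184.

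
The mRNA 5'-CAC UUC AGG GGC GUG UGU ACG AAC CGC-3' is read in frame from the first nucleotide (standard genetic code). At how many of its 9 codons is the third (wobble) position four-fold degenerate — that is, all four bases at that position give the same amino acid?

Codon 1 CAC (His): third position 2-fold.
Codon 2 UUC (Phe): third position 2-fold.
Codon 3 AGG (Arg): third position 2-fold.
Codon 4 GGC (Gly): third position 4-fold.
Codon 5 GUG (Val): third position 4-fold.
Codon 6 UGU (Cys): third position 2-fold.
Codon 7 ACG (Thr): third position 4-fold.
Codon 8 AAC (Asn): third position 2-fold.
Codon 9 CGC (Arg): third position 4-fold.
Four-fold degenerate third positions: 4.

4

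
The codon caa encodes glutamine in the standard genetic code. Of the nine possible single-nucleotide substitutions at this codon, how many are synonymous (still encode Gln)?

Position 1: none → 0 synonymous.
Position 2: none → 0 synonymous.
Position 3: CAG → 1 synonymous.
Total: 0 + 0 + 1 = 1.

1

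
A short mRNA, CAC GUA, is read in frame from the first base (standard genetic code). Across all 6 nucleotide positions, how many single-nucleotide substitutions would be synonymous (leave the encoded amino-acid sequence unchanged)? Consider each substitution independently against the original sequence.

4

Codon 1 (CAC, His): 1 synonymous substitution.
Codon 2 (GUA, Val): 3 synonymous substitutions.
Total: 1 + 3 = 4.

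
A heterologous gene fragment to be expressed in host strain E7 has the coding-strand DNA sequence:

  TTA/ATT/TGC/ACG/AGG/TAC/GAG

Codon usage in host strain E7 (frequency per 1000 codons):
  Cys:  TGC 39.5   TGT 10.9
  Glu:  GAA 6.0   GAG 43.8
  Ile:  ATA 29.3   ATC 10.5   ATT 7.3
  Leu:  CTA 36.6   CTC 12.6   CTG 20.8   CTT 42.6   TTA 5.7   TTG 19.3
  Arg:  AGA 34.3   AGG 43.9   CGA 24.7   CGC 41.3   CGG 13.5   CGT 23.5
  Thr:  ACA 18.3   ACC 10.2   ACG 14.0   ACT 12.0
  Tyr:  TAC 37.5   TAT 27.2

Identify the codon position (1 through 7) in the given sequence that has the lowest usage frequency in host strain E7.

Codon 1 TTA (Leu): 5.7 per 1000.
Codon 2 ATT (Ile): 7.3 per 1000.
Codon 3 TGC (Cys): 39.5 per 1000.
Codon 4 ACG (Thr): 14.0 per 1000.
Codon 5 AGG (Arg): 43.9 per 1000.
Codon 6 TAC (Tyr): 37.5 per 1000.
Codon 7 GAG (Glu): 43.8 per 1000.
Lowest frequency is 5.7 at codon 1.

1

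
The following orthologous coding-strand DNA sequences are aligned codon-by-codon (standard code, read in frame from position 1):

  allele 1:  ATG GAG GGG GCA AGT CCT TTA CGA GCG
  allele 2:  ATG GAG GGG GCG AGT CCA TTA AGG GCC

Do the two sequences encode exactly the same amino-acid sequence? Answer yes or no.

yes

Codon 1: ATG Met / ATG Met — identical.
Codon 2: GAG Glu / GAG Glu — identical.
Codon 3: GGG Gly / GGG Gly — identical.
Codon 4: GCA Ala / GCG Ala — synonymous.
Codon 5: AGT Ser / AGT Ser — identical.
Codon 6: CCT Pro / CCA Pro — synonymous.
Codon 7: TTA Leu / TTA Leu — identical.
Codon 8: CGA Arg / AGG Arg — synonymous.
Codon 9: GCG Ala / GCC Ala — synonymous.
Nonsynonymous differences: 0 → same protein.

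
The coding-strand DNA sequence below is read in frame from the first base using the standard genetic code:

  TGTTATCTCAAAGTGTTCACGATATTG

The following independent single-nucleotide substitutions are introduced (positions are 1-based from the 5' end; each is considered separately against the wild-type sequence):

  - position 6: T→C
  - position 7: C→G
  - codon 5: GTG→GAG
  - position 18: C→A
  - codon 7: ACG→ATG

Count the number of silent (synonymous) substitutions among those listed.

Codon 2: TAT (Tyr) → TAC (Tyr) — synonymous.
Codon 3: CTC (Leu) → GTC (Val) — missense.
Codon 5: GTG (Val) → GAG (Glu) — missense.
Codon 6: TTC (Phe) → TTA (Leu) — missense.
Codon 7: ACG (Thr) → ATG (Met) — missense.
Synonymous: 1 of 5.

1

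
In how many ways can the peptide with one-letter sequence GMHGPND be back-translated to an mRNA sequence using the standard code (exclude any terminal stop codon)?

Gly: 4 codons.
Met: 1 codon.
His: 2 codons.
Gly: 4 codons.
Pro: 4 codons.
Asn: 2 codons.
Asp: 2 codons.
4 × 1 × 2 × 4 × 4 × 2 × 2 = 512.

512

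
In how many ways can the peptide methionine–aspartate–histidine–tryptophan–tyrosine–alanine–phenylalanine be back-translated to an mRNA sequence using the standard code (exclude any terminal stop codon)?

Met: 1 codon.
Asp: 2 codons.
His: 2 codons.
Trp: 1 codon.
Tyr: 2 codons.
Ala: 4 codons.
Phe: 2 codons.
1 × 2 × 2 × 1 × 2 × 4 × 2 = 64.

64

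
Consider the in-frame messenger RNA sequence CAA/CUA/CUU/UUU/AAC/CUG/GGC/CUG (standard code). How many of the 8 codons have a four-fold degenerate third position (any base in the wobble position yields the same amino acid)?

Codon 1 CAA (Gln): third position 2-fold.
Codon 2 CUA (Leu): third position 4-fold.
Codon 3 CUU (Leu): third position 4-fold.
Codon 4 UUU (Phe): third position 2-fold.
Codon 5 AAC (Asn): third position 2-fold.
Codon 6 CUG (Leu): third position 4-fold.
Codon 7 GGC (Gly): third position 4-fold.
Codon 8 CUG (Leu): third position 4-fold.
Four-fold degenerate third positions: 5.

5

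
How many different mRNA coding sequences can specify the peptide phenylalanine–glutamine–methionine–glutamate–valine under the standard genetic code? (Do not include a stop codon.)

32

Phe: 2 codons.
Gln: 2 codons.
Met: 1 codon.
Glu: 2 codons.
Val: 4 codons.
2 × 2 × 1 × 2 × 4 = 32.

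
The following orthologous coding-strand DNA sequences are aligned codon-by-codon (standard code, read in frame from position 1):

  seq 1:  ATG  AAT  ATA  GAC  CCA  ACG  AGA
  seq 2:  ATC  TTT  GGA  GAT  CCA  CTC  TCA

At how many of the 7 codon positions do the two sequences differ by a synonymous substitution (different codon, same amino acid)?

Codon 1: ATG Met / ATC Ile — nonsynonymous.
Codon 2: AAT Asn / TTT Phe — nonsynonymous.
Codon 3: ATA Ile / GGA Gly — nonsynonymous.
Codon 4: GAC Asp / GAT Asp — synonymous.
Codon 5: CCA Pro / CCA Pro — identical.
Codon 6: ACG Thr / CTC Leu — nonsynonymous.
Codon 7: AGA Arg / TCA Ser — nonsynonymous.
Synonymous differences: 1.

1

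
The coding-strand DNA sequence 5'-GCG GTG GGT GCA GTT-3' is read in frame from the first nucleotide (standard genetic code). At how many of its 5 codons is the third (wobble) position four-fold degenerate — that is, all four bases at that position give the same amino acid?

Codon 1 GCG (Ala): third position 4-fold.
Codon 2 GTG (Val): third position 4-fold.
Codon 3 GGT (Gly): third position 4-fold.
Codon 4 GCA (Ala): third position 4-fold.
Codon 5 GTT (Val): third position 4-fold.
Four-fold degenerate third positions: 5.

5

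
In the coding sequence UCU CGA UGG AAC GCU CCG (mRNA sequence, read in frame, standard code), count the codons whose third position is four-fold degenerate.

4

Codon 1 UCU (Ser): third position 4-fold.
Codon 2 CGA (Arg): third position 4-fold.
Codon 3 UGG (Trp): third position 1-fold.
Codon 4 AAC (Asn): third position 2-fold.
Codon 5 GCU (Ala): third position 4-fold.
Codon 6 CCG (Pro): third position 4-fold.
Four-fold degenerate third positions: 4.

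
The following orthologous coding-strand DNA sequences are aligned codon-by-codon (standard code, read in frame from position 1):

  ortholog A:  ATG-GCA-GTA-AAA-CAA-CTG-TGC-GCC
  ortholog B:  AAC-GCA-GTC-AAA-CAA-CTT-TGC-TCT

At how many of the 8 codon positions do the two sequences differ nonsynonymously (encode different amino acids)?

Codon 1: ATG Met / AAC Asn — nonsynonymous.
Codon 2: GCA Ala / GCA Ala — identical.
Codon 3: GTA Val / GTC Val — synonymous.
Codon 4: AAA Lys / AAA Lys — identical.
Codon 5: CAA Gln / CAA Gln — identical.
Codon 6: CTG Leu / CTT Leu — synonymous.
Codon 7: TGC Cys / TGC Cys — identical.
Codon 8: GCC Ala / TCT Ser — nonsynonymous.
Nonsynonymous differences: 2.

2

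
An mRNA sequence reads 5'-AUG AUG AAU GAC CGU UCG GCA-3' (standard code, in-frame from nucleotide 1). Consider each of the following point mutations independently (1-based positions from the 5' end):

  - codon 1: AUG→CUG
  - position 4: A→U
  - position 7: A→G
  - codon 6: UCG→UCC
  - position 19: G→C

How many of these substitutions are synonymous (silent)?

Codon 1: AUG (Met) → CUG (Leu) — missense.
Codon 2: AUG (Met) → UUG (Leu) — missense.
Codon 3: AAU (Asn) → GAU (Asp) — missense.
Codon 6: UCG (Ser) → UCC (Ser) — synonymous.
Codon 7: GCA (Ala) → CCA (Pro) — missense.
Synonymous: 1 of 5.

1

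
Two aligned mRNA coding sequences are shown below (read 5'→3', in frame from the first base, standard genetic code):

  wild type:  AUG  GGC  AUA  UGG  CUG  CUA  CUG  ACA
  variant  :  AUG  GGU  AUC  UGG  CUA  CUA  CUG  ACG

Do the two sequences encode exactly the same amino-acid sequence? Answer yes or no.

Codon 1: AUG Met / AUG Met — identical.
Codon 2: GGC Gly / GGU Gly — synonymous.
Codon 3: AUA Ile / AUC Ile — synonymous.
Codon 4: UGG Trp / UGG Trp — identical.
Codon 5: CUG Leu / CUA Leu — synonymous.
Codon 6: CUA Leu / CUA Leu — identical.
Codon 7: CUG Leu / CUG Leu — identical.
Codon 8: ACA Thr / ACG Thr — synonymous.
Nonsynonymous differences: 0 → same protein.

yes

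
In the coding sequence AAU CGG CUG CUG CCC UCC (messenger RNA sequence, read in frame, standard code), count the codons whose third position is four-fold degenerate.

Codon 1 AAU (Asn): third position 2-fold.
Codon 2 CGG (Arg): third position 4-fold.
Codon 3 CUG (Leu): third position 4-fold.
Codon 4 CUG (Leu): third position 4-fold.
Codon 5 CCC (Pro): third position 4-fold.
Codon 6 UCC (Ser): third position 4-fold.
Four-fold degenerate third positions: 5.

5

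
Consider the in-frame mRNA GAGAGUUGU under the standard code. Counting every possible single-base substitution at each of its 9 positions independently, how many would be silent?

3

Codon 1 (GAG, Glu): 1 synonymous substitution.
Codon 2 (AGU, Ser): 1 synonymous substitution.
Codon 3 (UGU, Cys): 1 synonymous substitution.
Total: 1 + 1 + 1 = 3.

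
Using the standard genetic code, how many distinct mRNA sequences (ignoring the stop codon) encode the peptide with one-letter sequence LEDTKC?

Leu: 6 codons.
Glu: 2 codons.
Asp: 2 codons.
Thr: 4 codons.
Lys: 2 codons.
Cys: 2 codons.
6 × 2 × 2 × 4 × 2 × 2 = 384.

384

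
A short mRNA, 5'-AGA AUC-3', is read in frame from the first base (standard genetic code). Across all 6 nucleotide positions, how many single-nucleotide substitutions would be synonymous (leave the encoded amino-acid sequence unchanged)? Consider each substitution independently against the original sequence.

Codon 1 (AGA, Arg): 2 synonymous substitutions.
Codon 2 (AUC, Ile): 2 synonymous substitutions.
Total: 2 + 2 = 4.

4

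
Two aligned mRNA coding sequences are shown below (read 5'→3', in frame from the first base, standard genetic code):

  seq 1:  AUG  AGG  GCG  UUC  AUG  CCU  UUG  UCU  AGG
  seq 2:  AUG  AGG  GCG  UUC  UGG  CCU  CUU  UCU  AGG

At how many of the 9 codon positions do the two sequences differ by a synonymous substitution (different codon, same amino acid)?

1

Codon 1: AUG Met / AUG Met — identical.
Codon 2: AGG Arg / AGG Arg — identical.
Codon 3: GCG Ala / GCG Ala — identical.
Codon 4: UUC Phe / UUC Phe — identical.
Codon 5: AUG Met / UGG Trp — nonsynonymous.
Codon 6: CCU Pro / CCU Pro — identical.
Codon 7: UUG Leu / CUU Leu — synonymous.
Codon 8: UCU Ser / UCU Ser — identical.
Codon 9: AGG Arg / AGG Arg — identical.
Synonymous differences: 1.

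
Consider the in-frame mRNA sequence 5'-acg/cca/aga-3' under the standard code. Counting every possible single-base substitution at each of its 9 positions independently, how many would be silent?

8

Codon 1 (ACG, Thr): 3 synonymous substitutions.
Codon 2 (CCA, Pro): 3 synonymous substitutions.
Codon 3 (AGA, Arg): 2 synonymous substitutions.
Total: 3 + 3 + 2 = 8.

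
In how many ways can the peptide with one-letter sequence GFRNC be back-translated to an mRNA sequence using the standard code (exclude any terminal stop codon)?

Gly: 4 codons.
Phe: 2 codons.
Arg: 6 codons.
Asn: 2 codons.
Cys: 2 codons.
4 × 2 × 6 × 2 × 2 = 192.

192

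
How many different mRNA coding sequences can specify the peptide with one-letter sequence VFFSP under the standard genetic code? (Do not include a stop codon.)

384

Val: 4 codons.
Phe: 2 codons.
Phe: 2 codons.
Ser: 6 codons.
Pro: 4 codons.
4 × 2 × 2 × 6 × 4 = 384.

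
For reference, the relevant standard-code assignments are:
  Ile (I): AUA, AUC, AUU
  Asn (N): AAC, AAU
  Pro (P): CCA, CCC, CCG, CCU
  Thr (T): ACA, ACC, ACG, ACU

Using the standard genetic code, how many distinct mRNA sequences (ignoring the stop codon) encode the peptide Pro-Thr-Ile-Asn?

96

Pro: 4 codons.
Thr: 4 codons.
Ile: 3 codons.
Asn: 2 codons.
4 × 4 × 3 × 2 = 96.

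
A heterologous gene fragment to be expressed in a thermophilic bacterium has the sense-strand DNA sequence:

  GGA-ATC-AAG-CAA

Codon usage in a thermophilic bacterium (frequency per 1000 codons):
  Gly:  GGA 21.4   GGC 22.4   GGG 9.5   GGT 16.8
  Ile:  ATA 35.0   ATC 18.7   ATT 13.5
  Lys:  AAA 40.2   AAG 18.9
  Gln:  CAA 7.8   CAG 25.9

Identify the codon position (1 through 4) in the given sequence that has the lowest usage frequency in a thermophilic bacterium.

4

Codon 1 GGA (Gly): 21.4 per 1000.
Codon 2 ATC (Ile): 18.7 per 1000.
Codon 3 AAG (Lys): 18.9 per 1000.
Codon 4 CAA (Gln): 7.8 per 1000.
Lowest frequency is 7.8 at codon 4.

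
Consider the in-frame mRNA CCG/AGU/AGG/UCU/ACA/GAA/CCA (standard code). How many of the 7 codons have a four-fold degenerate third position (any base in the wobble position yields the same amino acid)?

4

Codon 1 CCG (Pro): third position 4-fold.
Codon 2 AGU (Ser): third position 2-fold.
Codon 3 AGG (Arg): third position 2-fold.
Codon 4 UCU (Ser): third position 4-fold.
Codon 5 ACA (Thr): third position 4-fold.
Codon 6 GAA (Glu): third position 2-fold.
Codon 7 CCA (Pro): third position 4-fold.
Four-fold degenerate third positions: 4.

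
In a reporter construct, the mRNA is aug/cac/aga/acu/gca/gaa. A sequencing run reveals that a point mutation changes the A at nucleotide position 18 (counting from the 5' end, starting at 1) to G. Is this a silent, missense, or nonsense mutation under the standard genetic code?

silent

Position 18 falls in codon 6: GAA → Glu.
After the substitution the codon is GAG → Glu.
Both encode Glu, so the change is synonymous.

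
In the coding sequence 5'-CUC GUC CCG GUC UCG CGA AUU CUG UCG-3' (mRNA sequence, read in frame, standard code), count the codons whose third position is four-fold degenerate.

Codon 1 CUC (Leu): third position 4-fold.
Codon 2 GUC (Val): third position 4-fold.
Codon 3 CCG (Pro): third position 4-fold.
Codon 4 GUC (Val): third position 4-fold.
Codon 5 UCG (Ser): third position 4-fold.
Codon 6 CGA (Arg): third position 4-fold.
Codon 7 AUU (Ile): third position 3-fold.
Codon 8 CUG (Leu): third position 4-fold.
Codon 9 UCG (Ser): third position 4-fold.
Four-fold degenerate third positions: 8.

8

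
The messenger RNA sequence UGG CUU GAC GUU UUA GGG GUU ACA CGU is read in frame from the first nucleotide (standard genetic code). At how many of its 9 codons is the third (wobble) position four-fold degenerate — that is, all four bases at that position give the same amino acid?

6

Codon 1 UGG (Trp): third position 1-fold.
Codon 2 CUU (Leu): third position 4-fold.
Codon 3 GAC (Asp): third position 2-fold.
Codon 4 GUU (Val): third position 4-fold.
Codon 5 UUA (Leu): third position 2-fold.
Codon 6 GGG (Gly): third position 4-fold.
Codon 7 GUU (Val): third position 4-fold.
Codon 8 ACA (Thr): third position 4-fold.
Codon 9 CGU (Arg): third position 4-fold.
Four-fold degenerate third positions: 6.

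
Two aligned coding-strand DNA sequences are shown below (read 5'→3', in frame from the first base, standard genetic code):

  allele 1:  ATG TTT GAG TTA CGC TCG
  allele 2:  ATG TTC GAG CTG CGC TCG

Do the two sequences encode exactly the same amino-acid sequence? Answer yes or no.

Codon 1: ATG Met / ATG Met — identical.
Codon 2: TTT Phe / TTC Phe — synonymous.
Codon 3: GAG Glu / GAG Glu — identical.
Codon 4: TTA Leu / CTG Leu — synonymous.
Codon 5: CGC Arg / CGC Arg — identical.
Codon 6: TCG Ser / TCG Ser — identical.
Nonsynonymous differences: 0 → same protein.

yes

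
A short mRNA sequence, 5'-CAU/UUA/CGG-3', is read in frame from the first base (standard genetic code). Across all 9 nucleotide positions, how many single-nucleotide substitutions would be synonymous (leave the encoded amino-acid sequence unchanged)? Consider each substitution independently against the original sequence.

7

Codon 1 (CAU, His): 1 synonymous substitution.
Codon 2 (UUA, Leu): 2 synonymous substitutions.
Codon 3 (CGG, Arg): 4 synonymous substitutions.
Total: 1 + 2 + 4 = 7.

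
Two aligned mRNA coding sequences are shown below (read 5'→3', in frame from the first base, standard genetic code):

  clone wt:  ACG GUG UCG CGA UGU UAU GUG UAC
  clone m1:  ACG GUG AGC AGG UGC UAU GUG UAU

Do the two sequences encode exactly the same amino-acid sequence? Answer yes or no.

Codon 1: ACG Thr / ACG Thr — identical.
Codon 2: GUG Val / GUG Val — identical.
Codon 3: UCG Ser / AGC Ser — synonymous.
Codon 4: CGA Arg / AGG Arg — synonymous.
Codon 5: UGU Cys / UGC Cys — synonymous.
Codon 6: UAU Tyr / UAU Tyr — identical.
Codon 7: GUG Val / GUG Val — identical.
Codon 8: UAC Tyr / UAU Tyr — synonymous.
Nonsynonymous differences: 0 → same protein.

yes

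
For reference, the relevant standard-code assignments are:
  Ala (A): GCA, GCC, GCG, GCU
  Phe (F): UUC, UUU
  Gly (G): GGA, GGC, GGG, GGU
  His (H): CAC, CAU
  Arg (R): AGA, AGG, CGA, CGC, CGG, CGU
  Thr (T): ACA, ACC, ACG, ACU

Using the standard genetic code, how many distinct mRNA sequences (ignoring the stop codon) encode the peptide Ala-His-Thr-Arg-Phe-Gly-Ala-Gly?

24576

Ala: 4 codons.
His: 2 codons.
Thr: 4 codons.
Arg: 6 codons.
Phe: 2 codons.
Gly: 4 codons.
Ala: 4 codons.
Gly: 4 codons.
4 × 2 × 4 × 6 × 2 × 4 × 4 × 4 = 24576.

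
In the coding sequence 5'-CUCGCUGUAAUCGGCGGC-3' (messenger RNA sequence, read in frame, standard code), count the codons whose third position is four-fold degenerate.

5

Codon 1 CUC (Leu): third position 4-fold.
Codon 2 GCU (Ala): third position 4-fold.
Codon 3 GUA (Val): third position 4-fold.
Codon 4 AUC (Ile): third position 3-fold.
Codon 5 GGC (Gly): third position 4-fold.
Codon 6 GGC (Gly): third position 4-fold.
Four-fold degenerate third positions: 5.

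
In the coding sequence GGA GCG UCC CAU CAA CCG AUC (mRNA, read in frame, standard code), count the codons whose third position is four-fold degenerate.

4

Codon 1 GGA (Gly): third position 4-fold.
Codon 2 GCG (Ala): third position 4-fold.
Codon 3 UCC (Ser): third position 4-fold.
Codon 4 CAU (His): third position 2-fold.
Codon 5 CAA (Gln): third position 2-fold.
Codon 6 CCG (Pro): third position 4-fold.
Codon 7 AUC (Ile): third position 3-fold.
Four-fold degenerate third positions: 4.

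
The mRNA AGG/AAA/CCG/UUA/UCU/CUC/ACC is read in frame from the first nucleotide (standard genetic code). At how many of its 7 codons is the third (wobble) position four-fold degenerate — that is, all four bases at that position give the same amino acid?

Codon 1 AGG (Arg): third position 2-fold.
Codon 2 AAA (Lys): third position 2-fold.
Codon 3 CCG (Pro): third position 4-fold.
Codon 4 UUA (Leu): third position 2-fold.
Codon 5 UCU (Ser): third position 4-fold.
Codon 6 CUC (Leu): third position 4-fold.
Codon 7 ACC (Thr): third position 4-fold.
Four-fold degenerate third positions: 4.

4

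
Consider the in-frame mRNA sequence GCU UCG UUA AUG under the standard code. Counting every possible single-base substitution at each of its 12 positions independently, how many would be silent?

8

Codon 1 (GCU, Ala): 3 synonymous substitutions.
Codon 2 (UCG, Ser): 3 synonymous substitutions.
Codon 3 (UUA, Leu): 2 synonymous substitutions.
Codon 4 (AUG, Met): 0 synonymous substitutions.
Total: 3 + 3 + 2 + 0 = 8.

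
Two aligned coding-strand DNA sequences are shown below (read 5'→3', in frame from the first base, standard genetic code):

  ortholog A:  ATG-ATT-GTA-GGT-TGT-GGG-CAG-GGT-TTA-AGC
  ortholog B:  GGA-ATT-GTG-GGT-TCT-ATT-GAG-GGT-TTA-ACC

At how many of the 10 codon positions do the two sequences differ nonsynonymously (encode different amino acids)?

5

Codon 1: ATG Met / GGA Gly — nonsynonymous.
Codon 2: ATT Ile / ATT Ile — identical.
Codon 3: GTA Val / GTG Val — synonymous.
Codon 4: GGT Gly / GGT Gly — identical.
Codon 5: TGT Cys / TCT Ser — nonsynonymous.
Codon 6: GGG Gly / ATT Ile — nonsynonymous.
Codon 7: CAG Gln / GAG Glu — nonsynonymous.
Codon 8: GGT Gly / GGT Gly — identical.
Codon 9: TTA Leu / TTA Leu — identical.
Codon 10: AGC Ser / ACC Thr — nonsynonymous.
Nonsynonymous differences: 5.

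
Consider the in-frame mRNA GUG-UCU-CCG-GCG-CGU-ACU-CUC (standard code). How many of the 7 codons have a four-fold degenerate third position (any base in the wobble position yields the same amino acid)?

7

Codon 1 GUG (Val): third position 4-fold.
Codon 2 UCU (Ser): third position 4-fold.
Codon 3 CCG (Pro): third position 4-fold.
Codon 4 GCG (Ala): third position 4-fold.
Codon 5 CGU (Arg): third position 4-fold.
Codon 6 ACU (Thr): third position 4-fold.
Codon 7 CUC (Leu): third position 4-fold.
Four-fold degenerate third positions: 7.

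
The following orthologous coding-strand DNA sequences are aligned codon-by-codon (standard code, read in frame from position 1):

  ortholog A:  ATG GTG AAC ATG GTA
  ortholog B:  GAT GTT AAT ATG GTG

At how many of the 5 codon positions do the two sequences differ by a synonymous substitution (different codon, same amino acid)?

Codon 1: ATG Met / GAT Asp — nonsynonymous.
Codon 2: GTG Val / GTT Val — synonymous.
Codon 3: AAC Asn / AAT Asn — synonymous.
Codon 4: ATG Met / ATG Met — identical.
Codon 5: GTA Val / GTG Val — synonymous.
Synonymous differences: 3.

3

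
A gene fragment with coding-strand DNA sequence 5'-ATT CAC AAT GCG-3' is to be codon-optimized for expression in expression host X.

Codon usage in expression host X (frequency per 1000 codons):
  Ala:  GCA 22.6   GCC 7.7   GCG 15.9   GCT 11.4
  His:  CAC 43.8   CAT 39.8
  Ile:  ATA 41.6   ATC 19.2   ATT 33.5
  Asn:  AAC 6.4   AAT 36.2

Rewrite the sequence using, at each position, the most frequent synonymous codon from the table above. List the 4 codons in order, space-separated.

ATA CAC AAT GCA

Codon 1 (Ile): best is ATA at 41.6.
Codon 2 (His): best is CAC at 43.8.
Codon 3 (Asn): best is AAT at 36.2.
Codon 4 (Ala): best is GCA at 22.6.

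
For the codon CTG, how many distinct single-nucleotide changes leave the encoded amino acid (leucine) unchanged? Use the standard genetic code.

Position 1: TTG → 1 synonymous.
Position 2: none → 0 synonymous.
Position 3: CTT, CTC, CTA → 3 synonymous.
Total: 1 + 0 + 3 = 4.

4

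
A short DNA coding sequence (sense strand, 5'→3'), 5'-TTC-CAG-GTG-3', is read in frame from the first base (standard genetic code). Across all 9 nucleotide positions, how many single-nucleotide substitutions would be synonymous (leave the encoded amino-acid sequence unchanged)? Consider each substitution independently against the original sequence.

5

Codon 1 (TTC, Phe): 1 synonymous substitution.
Codon 2 (CAG, Gln): 1 synonymous substitution.
Codon 3 (GTG, Val): 3 synonymous substitutions.
Total: 1 + 1 + 3 = 5.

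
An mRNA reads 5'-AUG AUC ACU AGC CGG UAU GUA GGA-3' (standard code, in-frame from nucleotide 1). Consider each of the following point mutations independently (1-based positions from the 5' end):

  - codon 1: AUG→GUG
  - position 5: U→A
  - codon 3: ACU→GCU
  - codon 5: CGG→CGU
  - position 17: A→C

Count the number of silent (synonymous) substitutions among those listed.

Codon 1: AUG (Met) → GUG (Val) — missense.
Codon 2: AUC (Ile) → AAC (Asn) — missense.
Codon 3: ACU (Thr) → GCU (Ala) — missense.
Codon 5: CGG (Arg) → CGU (Arg) — synonymous.
Codon 6: UAU (Tyr) → UCU (Ser) — missense.
Synonymous: 1 of 5.

1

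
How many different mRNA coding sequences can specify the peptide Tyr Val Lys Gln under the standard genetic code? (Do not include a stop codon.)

Tyr: 2 codons.
Val: 4 codons.
Lys: 2 codons.
Gln: 2 codons.
2 × 4 × 2 × 2 = 32.

32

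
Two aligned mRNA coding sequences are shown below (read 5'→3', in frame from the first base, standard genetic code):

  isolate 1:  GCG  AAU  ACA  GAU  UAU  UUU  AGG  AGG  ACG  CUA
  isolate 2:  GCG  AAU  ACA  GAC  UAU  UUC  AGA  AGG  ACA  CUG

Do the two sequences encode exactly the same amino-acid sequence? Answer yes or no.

Codon 1: GCG Ala / GCG Ala — identical.
Codon 2: AAU Asn / AAU Asn — identical.
Codon 3: ACA Thr / ACA Thr — identical.
Codon 4: GAU Asp / GAC Asp — synonymous.
Codon 5: UAU Tyr / UAU Tyr — identical.
Codon 6: UUU Phe / UUC Phe — synonymous.
Codon 7: AGG Arg / AGA Arg — synonymous.
Codon 8: AGG Arg / AGG Arg — identical.
Codon 9: ACG Thr / ACA Thr — synonymous.
Codon 10: CUA Leu / CUG Leu — synonymous.
Nonsynonymous differences: 0 → same protein.

yes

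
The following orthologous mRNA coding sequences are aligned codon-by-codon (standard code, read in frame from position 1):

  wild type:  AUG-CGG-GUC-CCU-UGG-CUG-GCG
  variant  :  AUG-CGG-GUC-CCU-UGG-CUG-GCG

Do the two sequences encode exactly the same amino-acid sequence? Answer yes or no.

yes

Codon 1: AUG Met / AUG Met — identical.
Codon 2: CGG Arg / CGG Arg — identical.
Codon 3: GUC Val / GUC Val — identical.
Codon 4: CCU Pro / CCU Pro — identical.
Codon 5: UGG Trp / UGG Trp — identical.
Codon 6: CUG Leu / CUG Leu — identical.
Codon 7: GCG Ala / GCG Ala — identical.
Nonsynonymous differences: 0 → same protein.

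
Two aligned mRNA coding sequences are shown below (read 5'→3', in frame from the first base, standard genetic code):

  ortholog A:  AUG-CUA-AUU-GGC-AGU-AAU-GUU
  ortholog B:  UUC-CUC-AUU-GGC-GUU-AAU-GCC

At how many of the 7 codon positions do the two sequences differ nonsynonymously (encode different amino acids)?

Codon 1: AUG Met / UUC Phe — nonsynonymous.
Codon 2: CUA Leu / CUC Leu — synonymous.
Codon 3: AUU Ile / AUU Ile — identical.
Codon 4: GGC Gly / GGC Gly — identical.
Codon 5: AGU Ser / GUU Val — nonsynonymous.
Codon 6: AAU Asn / AAU Asn — identical.
Codon 7: GUU Val / GCC Ala — nonsynonymous.
Nonsynonymous differences: 3.

3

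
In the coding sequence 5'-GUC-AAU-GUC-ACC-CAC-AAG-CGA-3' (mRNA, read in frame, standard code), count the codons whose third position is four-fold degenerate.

4

Codon 1 GUC (Val): third position 4-fold.
Codon 2 AAU (Asn): third position 2-fold.
Codon 3 GUC (Val): third position 4-fold.
Codon 4 ACC (Thr): third position 4-fold.
Codon 5 CAC (His): third position 2-fold.
Codon 6 AAG (Lys): third position 2-fold.
Codon 7 CGA (Arg): third position 4-fold.
Four-fold degenerate third positions: 4.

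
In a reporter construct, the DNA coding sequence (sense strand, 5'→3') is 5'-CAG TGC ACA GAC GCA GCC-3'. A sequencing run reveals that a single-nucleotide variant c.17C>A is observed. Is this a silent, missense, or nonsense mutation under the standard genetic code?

Position 17 falls in codon 6: GCC → Ala.
After the substitution the codon is GAC → Asp.
Ala ≠ Asp, so this is a missense mutation.

missense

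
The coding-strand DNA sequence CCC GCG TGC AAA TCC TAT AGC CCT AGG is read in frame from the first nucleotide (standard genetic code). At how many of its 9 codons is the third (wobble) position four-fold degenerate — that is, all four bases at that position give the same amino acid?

Codon 1 CCC (Pro): third position 4-fold.
Codon 2 GCG (Ala): third position 4-fold.
Codon 3 TGC (Cys): third position 2-fold.
Codon 4 AAA (Lys): third position 2-fold.
Codon 5 TCC (Ser): third position 4-fold.
Codon 6 TAT (Tyr): third position 2-fold.
Codon 7 AGC (Ser): third position 2-fold.
Codon 8 CCT (Pro): third position 4-fold.
Codon 9 AGG (Arg): third position 2-fold.
Four-fold degenerate third positions: 4.

4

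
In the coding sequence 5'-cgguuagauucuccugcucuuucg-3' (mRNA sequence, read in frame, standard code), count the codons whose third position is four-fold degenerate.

Codon 1 CGG (Arg): third position 4-fold.
Codon 2 UUA (Leu): third position 2-fold.
Codon 3 GAU (Asp): third position 2-fold.
Codon 4 UCU (Ser): third position 4-fold.
Codon 5 CCU (Pro): third position 4-fold.
Codon 6 GCU (Ala): third position 4-fold.
Codon 7 CUU (Leu): third position 4-fold.
Codon 8 UCG (Ser): third position 4-fold.
Four-fold degenerate third positions: 6.

6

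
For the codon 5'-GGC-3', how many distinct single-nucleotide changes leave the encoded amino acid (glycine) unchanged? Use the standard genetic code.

3

Position 1: none → 0 synonymous.
Position 2: none → 0 synonymous.
Position 3: GGU, GGA, GGG → 3 synonymous.
Total: 0 + 0 + 3 = 3.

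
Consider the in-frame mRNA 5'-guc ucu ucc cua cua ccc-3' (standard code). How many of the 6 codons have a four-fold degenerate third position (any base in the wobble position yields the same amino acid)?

Codon 1 GUC (Val): third position 4-fold.
Codon 2 UCU (Ser): third position 4-fold.
Codon 3 UCC (Ser): third position 4-fold.
Codon 4 CUA (Leu): third position 4-fold.
Codon 5 CUA (Leu): third position 4-fold.
Codon 6 CCC (Pro): third position 4-fold.
Four-fold degenerate third positions: 6.

6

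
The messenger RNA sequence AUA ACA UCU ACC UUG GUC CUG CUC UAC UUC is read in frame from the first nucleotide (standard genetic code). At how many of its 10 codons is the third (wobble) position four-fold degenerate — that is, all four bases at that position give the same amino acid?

6

Codon 1 AUA (Ile): third position 3-fold.
Codon 2 ACA (Thr): third position 4-fold.
Codon 3 UCU (Ser): third position 4-fold.
Codon 4 ACC (Thr): third position 4-fold.
Codon 5 UUG (Leu): third position 2-fold.
Codon 6 GUC (Val): third position 4-fold.
Codon 7 CUG (Leu): third position 4-fold.
Codon 8 CUC (Leu): third position 4-fold.
Codon 9 UAC (Tyr): third position 2-fold.
Codon 10 UUC (Phe): third position 2-fold.
Four-fold degenerate third positions: 6.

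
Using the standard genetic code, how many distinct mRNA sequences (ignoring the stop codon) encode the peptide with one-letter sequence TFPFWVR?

1536

Thr: 4 codons.
Phe: 2 codons.
Pro: 4 codons.
Phe: 2 codons.
Trp: 1 codon.
Val: 4 codons.
Arg: 6 codons.
4 × 2 × 4 × 2 × 1 × 4 × 6 = 1536.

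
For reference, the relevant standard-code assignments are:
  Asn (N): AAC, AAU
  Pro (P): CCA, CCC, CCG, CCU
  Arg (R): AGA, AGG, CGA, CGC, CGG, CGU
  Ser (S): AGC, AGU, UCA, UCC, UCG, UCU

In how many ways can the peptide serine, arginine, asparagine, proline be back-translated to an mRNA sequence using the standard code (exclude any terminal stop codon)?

288

Ser: 6 codons.
Arg: 6 codons.
Asn: 2 codons.
Pro: 4 codons.
6 × 6 × 2 × 4 = 288.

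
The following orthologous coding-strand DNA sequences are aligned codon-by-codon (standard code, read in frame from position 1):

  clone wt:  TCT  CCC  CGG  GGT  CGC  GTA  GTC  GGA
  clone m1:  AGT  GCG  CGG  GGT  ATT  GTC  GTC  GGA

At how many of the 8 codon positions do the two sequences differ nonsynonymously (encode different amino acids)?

Codon 1: TCT Ser / AGT Ser — synonymous.
Codon 2: CCC Pro / GCG Ala — nonsynonymous.
Codon 3: CGG Arg / CGG Arg — identical.
Codon 4: GGT Gly / GGT Gly — identical.
Codon 5: CGC Arg / ATT Ile — nonsynonymous.
Codon 6: GTA Val / GTC Val — synonymous.
Codon 7: GTC Val / GTC Val — identical.
Codon 8: GGA Gly / GGA Gly — identical.
Nonsynonymous differences: 2.

2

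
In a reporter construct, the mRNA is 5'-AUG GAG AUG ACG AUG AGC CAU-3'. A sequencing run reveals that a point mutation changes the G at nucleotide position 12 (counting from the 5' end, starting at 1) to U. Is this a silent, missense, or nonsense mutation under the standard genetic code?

Position 12 falls in codon 4: ACG → Thr.
After the substitution the codon is ACU → Thr.
Both encode Thr, so the change is synonymous.

silent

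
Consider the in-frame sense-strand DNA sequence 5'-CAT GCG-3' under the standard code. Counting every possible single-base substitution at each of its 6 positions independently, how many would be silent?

4

Codon 1 (CAT, His): 1 synonymous substitution.
Codon 2 (GCG, Ala): 3 synonymous substitutions.
Total: 1 + 3 = 4.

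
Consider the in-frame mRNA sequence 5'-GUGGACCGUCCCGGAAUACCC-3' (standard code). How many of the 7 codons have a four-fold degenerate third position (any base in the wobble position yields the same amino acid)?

Codon 1 GUG (Val): third position 4-fold.
Codon 2 GAC (Asp): third position 2-fold.
Codon 3 CGU (Arg): third position 4-fold.
Codon 4 CCC (Pro): third position 4-fold.
Codon 5 GGA (Gly): third position 4-fold.
Codon 6 AUA (Ile): third position 3-fold.
Codon 7 CCC (Pro): third position 4-fold.
Four-fold degenerate third positions: 5.

5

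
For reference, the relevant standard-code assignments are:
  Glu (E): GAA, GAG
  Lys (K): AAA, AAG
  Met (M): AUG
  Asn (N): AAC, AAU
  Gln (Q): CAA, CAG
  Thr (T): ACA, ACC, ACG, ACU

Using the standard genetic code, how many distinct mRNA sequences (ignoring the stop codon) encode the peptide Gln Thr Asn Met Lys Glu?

64

Gln: 2 codons.
Thr: 4 codons.
Asn: 2 codons.
Met: 1 codon.
Lys: 2 codons.
Glu: 2 codons.
2 × 4 × 2 × 1 × 2 × 2 = 64.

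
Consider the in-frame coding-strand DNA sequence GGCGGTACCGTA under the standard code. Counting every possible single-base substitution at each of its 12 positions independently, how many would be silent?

Codon 1 (GGC, Gly): 3 synonymous substitutions.
Codon 2 (GGT, Gly): 3 synonymous substitutions.
Codon 3 (ACC, Thr): 3 synonymous substitutions.
Codon 4 (GTA, Val): 3 synonymous substitutions.
Total: 3 + 3 + 3 + 3 = 12.

12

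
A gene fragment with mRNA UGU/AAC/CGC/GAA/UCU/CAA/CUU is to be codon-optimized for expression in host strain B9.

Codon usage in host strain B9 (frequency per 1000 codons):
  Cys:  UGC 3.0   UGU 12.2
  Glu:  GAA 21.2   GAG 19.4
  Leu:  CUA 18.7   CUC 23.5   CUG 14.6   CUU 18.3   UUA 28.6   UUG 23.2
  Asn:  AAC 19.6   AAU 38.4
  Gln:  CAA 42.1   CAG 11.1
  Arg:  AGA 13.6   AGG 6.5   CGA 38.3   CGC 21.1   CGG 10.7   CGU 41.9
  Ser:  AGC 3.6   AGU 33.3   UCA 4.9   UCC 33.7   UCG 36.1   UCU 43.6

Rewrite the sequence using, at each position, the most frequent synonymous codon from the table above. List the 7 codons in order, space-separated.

Codon 1 (Cys): best is UGU at 12.2.
Codon 2 (Asn): best is AAU at 38.4.
Codon 3 (Arg): best is CGU at 41.9.
Codon 4 (Glu): best is GAA at 21.2.
Codon 5 (Ser): best is UCU at 43.6.
Codon 6 (Gln): best is CAA at 42.1.
Codon 7 (Leu): best is UUA at 28.6.

UGU AAU CGU GAA UCU CAA UUA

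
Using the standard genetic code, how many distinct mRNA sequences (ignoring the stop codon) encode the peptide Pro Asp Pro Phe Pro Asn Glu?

1024

Pro: 4 codons.
Asp: 2 codons.
Pro: 4 codons.
Phe: 2 codons.
Pro: 4 codons.
Asn: 2 codons.
Glu: 2 codons.
4 × 2 × 4 × 2 × 4 × 2 × 2 = 1024.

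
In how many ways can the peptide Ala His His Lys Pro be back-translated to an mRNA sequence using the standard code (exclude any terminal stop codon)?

128

Ala: 4 codons.
His: 2 codons.
His: 2 codons.
Lys: 2 codons.
Pro: 4 codons.
4 × 2 × 2 × 2 × 4 = 128.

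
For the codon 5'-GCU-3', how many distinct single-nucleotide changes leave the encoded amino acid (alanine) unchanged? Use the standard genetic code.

3

Position 1: none → 0 synonymous.
Position 2: none → 0 synonymous.
Position 3: GCC, GCA, GCG → 3 synonymous.
Total: 0 + 0 + 3 = 3.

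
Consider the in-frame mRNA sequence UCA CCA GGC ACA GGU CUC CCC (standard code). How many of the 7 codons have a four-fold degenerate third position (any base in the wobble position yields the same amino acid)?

7

Codon 1 UCA (Ser): third position 4-fold.
Codon 2 CCA (Pro): third position 4-fold.
Codon 3 GGC (Gly): third position 4-fold.
Codon 4 ACA (Thr): third position 4-fold.
Codon 5 GGU (Gly): third position 4-fold.
Codon 6 CUC (Leu): third position 4-fold.
Codon 7 CCC (Pro): third position 4-fold.
Four-fold degenerate third positions: 7.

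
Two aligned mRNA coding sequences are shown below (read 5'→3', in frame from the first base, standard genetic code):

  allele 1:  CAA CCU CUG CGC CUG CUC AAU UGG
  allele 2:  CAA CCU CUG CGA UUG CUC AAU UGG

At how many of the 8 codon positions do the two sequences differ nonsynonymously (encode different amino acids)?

0

Codon 1: CAA Gln / CAA Gln — identical.
Codon 2: CCU Pro / CCU Pro — identical.
Codon 3: CUG Leu / CUG Leu — identical.
Codon 4: CGC Arg / CGA Arg — synonymous.
Codon 5: CUG Leu / UUG Leu — synonymous.
Codon 6: CUC Leu / CUC Leu — identical.
Codon 7: AAU Asn / AAU Asn — identical.
Codon 8: UGG Trp / UGG Trp — identical.
Nonsynonymous differences: 0.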